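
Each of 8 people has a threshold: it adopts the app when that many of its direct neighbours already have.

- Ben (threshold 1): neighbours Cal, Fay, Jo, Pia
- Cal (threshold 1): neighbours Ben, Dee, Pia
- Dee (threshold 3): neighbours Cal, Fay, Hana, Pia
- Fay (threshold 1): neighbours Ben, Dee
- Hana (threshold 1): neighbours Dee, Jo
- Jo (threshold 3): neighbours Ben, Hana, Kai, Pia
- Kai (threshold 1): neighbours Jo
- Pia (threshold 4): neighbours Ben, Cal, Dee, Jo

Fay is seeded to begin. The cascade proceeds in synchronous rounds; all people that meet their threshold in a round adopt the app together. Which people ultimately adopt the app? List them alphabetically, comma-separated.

Round 1 — Fay adopts the app (initial).
Round 2 — checking thresholds:
  Ben: 1 of 4 neighbours ≥ 1, adopts the app.
  Dee: 1 of 4 neighbours < 3, not yet.
Round 3 — checking thresholds:
  Cal: 1 of 3 neighbours ≥ 1, adopts the app.
  Dee: 1 of 4 neighbours < 3, not yet.
  Jo: 1 of 4 neighbours < 3, not yet.
  Pia: 1 of 4 neighbours < 4, not yet.
Round 4 — no new adoptions; cascade stops.

Ben, Cal, Fay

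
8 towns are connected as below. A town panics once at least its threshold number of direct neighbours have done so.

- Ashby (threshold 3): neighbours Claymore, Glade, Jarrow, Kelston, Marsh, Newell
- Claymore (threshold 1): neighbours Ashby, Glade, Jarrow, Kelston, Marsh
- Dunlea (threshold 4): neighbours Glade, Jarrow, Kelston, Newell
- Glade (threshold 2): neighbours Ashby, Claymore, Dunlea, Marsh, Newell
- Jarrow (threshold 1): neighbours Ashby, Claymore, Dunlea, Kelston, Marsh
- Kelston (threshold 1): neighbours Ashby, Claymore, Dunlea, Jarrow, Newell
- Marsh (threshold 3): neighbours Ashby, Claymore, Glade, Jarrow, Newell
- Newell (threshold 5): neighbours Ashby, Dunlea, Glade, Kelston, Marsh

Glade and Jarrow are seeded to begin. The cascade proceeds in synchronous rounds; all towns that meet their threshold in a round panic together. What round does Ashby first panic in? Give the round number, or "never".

Round 1 — Glade, Jarrow panic (initial).
Round 2 — checking thresholds:
  Ashby: 2 of 6 neighbours < 3, not yet.
  Claymore: 2 of 5 neighbours ≥ 1, panics.
  Dunlea: 2 of 4 neighbours < 4, not yet.
  Kelston: 1 of 5 neighbours ≥ 1, panics.
  Marsh: 2 of 5 neighbours < 3, not yet.
  Newell: 1 of 5 neighbours < 5, not yet.
Round 3 — checking thresholds:
  Ashby: 4 of 6 neighbours ≥ 3, panics.
  Dunlea: 3 of 4 neighbours < 4, not yet.
  Marsh: 3 of 5 neighbours ≥ 3, panics.
  Newell: 2 of 5 neighbours < 5, not yet.
Round 4 — no new panics; cascade stops.

3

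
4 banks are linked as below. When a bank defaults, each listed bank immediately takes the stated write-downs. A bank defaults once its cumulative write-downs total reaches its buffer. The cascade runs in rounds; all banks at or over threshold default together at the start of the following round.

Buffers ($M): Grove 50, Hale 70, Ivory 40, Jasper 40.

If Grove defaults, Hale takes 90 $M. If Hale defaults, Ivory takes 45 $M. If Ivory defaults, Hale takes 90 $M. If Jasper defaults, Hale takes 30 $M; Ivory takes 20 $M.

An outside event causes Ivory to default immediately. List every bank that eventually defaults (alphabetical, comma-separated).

Hale, Ivory

Round 1 — Ivory defaults (initial).
  Hale: +90 → 90 ≥ 70
Round 2 — Hale defaults.
No further defaults.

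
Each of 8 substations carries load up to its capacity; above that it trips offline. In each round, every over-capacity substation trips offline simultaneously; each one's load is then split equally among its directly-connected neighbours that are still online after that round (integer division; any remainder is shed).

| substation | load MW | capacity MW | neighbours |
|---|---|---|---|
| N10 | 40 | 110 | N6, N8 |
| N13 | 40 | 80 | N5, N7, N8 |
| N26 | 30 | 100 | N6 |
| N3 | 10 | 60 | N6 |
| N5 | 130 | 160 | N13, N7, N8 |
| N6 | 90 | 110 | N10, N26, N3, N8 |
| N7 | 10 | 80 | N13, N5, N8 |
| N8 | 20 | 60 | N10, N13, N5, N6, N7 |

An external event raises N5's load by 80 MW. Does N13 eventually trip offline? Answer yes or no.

Round 1 — N5 at 210 > 160. N5 trips offline.
  N5 sheds 210 MW to N13, N7, N8: 70 each.
    N13: 40+70 = 110 > 80
    N7: 10+70 = 80 ≤ 80
    N8: 20+70 = 90 > 60
Round 2 — N13, N8 trip offline.
  N13 sheds 110 MW to N7: 110 each.
    N7: 80+110 = 190 > 80
  N8 sheds 90 MW to N10, N6, N7: 30 each.
    N10: 40+30 = 70 ≤ 110
    N6: 90+30 = 120 > 110
    N7: 190+30 = 220 > 80
Round 3 — N6, N7 trip offline.
  N6 sheds 120 MW to N10, N26, N3: 40 each.
    N10: 70+40 = 110 ≤ 110
    N26: 30+40 = 70 ≤ 100
    N3: 10+40 = 50 ≤ 60
  N7 sheds 220 MW: no online neighbours, lost.
No further trips.

yes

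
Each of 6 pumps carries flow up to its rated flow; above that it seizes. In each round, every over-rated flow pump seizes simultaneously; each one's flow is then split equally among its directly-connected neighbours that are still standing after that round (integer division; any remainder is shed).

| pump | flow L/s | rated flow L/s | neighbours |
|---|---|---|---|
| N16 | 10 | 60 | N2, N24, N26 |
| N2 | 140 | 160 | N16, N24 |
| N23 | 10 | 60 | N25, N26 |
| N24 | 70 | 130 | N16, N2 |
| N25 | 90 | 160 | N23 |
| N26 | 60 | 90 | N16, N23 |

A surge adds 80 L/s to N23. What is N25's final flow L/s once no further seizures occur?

Round 1 — N23 at 90 > 60. N23 seizes.
  N23 sheds 90 L/s to N25, N26: 45 each.
    N25: 90+45 = 135 ≤ 160
    N26: 60+45 = 105 > 90
Round 2 — N26 seizes.
  N26 sheds 105 L/s to N16: 105 each.
    N16: 10+105 = 115 > 60
Round 3 — N16 seizes.
  N16 sheds 115 L/s to N2, N24: 57 each (1 lost).
    N2: 140+57 = 197 > 160
    N24: 70+57 = 127 ≤ 130
Round 4 — N2 seizes.
  N2 sheds 197 L/s to N24: 197 each.
    N24: 127+197 = 324 > 130
Round 5 — N24 seizes.
  N24 sheds 324 L/s: no online neighbours, lost.
No further seizures.

135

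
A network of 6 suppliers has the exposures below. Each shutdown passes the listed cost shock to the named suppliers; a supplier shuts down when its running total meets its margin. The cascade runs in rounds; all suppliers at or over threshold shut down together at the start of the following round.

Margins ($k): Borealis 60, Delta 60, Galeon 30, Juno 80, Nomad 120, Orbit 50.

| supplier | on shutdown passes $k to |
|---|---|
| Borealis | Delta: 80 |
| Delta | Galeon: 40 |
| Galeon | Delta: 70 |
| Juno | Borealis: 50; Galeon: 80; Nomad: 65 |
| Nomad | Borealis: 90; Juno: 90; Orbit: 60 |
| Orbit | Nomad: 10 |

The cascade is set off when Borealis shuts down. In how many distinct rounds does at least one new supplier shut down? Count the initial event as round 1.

Round 1 — Borealis shuts down (initial).
  Delta: +80 → 80 ≥ 60
Round 2 — Delta shuts down.
  Galeon: +40 → 40 ≥ 30
Round 3 — Galeon shuts down.
No further shutdowns.

3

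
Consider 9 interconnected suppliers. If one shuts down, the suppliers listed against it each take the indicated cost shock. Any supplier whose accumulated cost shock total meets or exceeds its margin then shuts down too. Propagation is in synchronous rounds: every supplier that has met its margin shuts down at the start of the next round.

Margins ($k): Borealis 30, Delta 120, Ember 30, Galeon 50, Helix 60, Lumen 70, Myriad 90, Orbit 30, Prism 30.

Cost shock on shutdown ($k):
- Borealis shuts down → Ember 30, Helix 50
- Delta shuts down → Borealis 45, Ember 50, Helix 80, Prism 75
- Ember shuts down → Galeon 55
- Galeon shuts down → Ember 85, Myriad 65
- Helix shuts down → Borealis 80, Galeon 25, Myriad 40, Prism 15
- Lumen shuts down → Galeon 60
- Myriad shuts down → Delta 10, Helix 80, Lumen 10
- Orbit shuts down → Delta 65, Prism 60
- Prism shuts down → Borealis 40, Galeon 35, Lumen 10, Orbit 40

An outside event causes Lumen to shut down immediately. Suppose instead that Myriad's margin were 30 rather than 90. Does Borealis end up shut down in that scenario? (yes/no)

yes

With Myriad's margin at 30:
Round 1 — Lumen shuts down (initial).
  Galeon: +60 → 60 ≥ 50
Round 2 — Galeon shuts down.
  Ember: +85 → 85 ≥ 30
  Myriad: +65 → 65 ≥ 30
Round 3 — Ember, Myriad shut down.
  Delta: +10 → 10 < 120
  Helix: +80 → 80 ≥ 60
Round 4 — Helix shuts down.
  Borealis: +80 → 80 ≥ 30
  Prism: +15 → 15 < 30
Round 5 — Borealis shuts down.
No further shutdowns.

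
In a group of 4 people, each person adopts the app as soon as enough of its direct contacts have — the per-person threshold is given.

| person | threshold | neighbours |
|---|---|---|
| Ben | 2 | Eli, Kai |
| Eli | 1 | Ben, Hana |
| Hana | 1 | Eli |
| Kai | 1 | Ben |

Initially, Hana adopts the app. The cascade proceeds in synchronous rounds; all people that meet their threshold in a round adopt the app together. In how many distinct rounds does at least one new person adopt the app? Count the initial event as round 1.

Round 1 — Hana adopts the app (initial).
Round 2 — checking thresholds:
  Eli: 1 of 2 neighbours ≥ 1, adopts the app.
Round 3 — no new adoptions; cascade stops.

2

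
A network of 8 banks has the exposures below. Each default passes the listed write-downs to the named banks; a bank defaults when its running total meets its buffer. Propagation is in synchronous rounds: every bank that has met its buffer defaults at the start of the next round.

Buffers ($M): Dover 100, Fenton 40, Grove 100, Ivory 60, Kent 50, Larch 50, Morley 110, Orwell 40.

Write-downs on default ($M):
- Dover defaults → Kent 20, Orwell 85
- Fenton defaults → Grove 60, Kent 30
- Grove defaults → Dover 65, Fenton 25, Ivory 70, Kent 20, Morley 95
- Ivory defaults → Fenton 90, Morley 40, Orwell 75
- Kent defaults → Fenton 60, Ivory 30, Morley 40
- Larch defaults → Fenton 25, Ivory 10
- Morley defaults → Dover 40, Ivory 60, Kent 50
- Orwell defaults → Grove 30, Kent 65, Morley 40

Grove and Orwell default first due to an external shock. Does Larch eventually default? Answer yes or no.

no

Round 1 — Grove, Orwell default (initial).
  Dover: +65 → 65 < 100
  Fenton: +25 → 25 < 40
  Ivory: +70 → 70 ≥ 60
  Kent: +20+65 → 85 ≥ 50
  Morley: +95+40 → 135 ≥ 110
Round 2 — Ivory, Kent, Morley default.
  Dover: +40 → 105 ≥ 100
  Fenton: +90+60 → 175 ≥ 40
Round 3 — Dover, Fenton default.
No further defaults.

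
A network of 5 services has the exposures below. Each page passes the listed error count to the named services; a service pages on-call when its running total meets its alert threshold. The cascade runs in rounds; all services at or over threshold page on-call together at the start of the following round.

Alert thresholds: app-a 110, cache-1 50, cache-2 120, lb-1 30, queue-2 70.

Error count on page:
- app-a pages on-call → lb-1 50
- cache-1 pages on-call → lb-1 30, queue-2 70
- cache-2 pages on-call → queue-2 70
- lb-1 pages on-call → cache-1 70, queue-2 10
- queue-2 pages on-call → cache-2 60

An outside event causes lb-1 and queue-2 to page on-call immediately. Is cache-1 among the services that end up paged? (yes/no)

yes

Round 1 — lb-1, queue-2 page on-call (initial).
  cache-1: +70 → 70 ≥ 50
  cache-2: +60 → 60 < 120
Round 2 — cache-1 pages on-call.
No further pages.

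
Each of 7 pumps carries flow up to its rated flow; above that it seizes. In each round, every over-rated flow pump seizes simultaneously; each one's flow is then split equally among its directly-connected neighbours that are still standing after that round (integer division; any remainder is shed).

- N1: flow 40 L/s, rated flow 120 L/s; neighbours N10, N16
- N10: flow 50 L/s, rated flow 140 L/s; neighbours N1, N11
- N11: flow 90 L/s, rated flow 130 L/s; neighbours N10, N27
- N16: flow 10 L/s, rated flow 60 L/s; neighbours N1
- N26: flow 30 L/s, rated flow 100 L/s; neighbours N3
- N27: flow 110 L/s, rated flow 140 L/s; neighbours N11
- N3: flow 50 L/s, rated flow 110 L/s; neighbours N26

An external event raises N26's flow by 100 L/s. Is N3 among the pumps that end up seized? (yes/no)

yes

Round 1 — N26 at 130 > 100. N26 seizes.
  N26 sheds 130 L/s to N3: 130 each.
    N3: 50+130 = 180 > 110
Round 2 — N3 seizes.
  N3 sheds 180 L/s: no online neighbours, lost.
No further seizures.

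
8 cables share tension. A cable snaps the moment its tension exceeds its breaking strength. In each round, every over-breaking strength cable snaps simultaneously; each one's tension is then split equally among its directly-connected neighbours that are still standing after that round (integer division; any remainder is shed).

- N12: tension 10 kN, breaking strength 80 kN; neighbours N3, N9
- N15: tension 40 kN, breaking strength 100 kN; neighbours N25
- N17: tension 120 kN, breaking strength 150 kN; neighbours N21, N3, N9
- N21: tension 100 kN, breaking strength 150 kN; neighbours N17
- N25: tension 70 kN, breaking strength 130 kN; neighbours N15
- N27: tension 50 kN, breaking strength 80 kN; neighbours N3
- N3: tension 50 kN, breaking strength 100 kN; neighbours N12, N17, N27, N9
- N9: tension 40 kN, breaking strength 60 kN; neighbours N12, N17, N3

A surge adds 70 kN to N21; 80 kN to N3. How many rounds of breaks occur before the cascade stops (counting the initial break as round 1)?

3

Round 1 — N21 at 170 > 150; N3 at 130 > 100. N21, N3 snap.
  N21 sheds 170 kN to N17: 170 each.
    N17: 120+170 = 290 > 150
  N3 sheds 130 kN to N12, N17, N27, N9: 32 each (2 lost).
    N12: 10+32 = 42 ≤ 80
    N17: 290+32 = 322 > 150
    N27: 50+32 = 82 > 80
    N9: 40+32 = 72 > 60
Round 2 — N17, N27, N9 snap.
  N17 sheds 322 kN: no online neighbours, lost.
  N27 sheds 82 kN: no online neighbours, lost.
  N9 sheds 72 kN to N12: 72 each.
    N12: 42+72 = 114 > 80
Round 3 — N12 snaps.
  N12 sheds 114 kN: no online neighbours, lost.
No further breaks.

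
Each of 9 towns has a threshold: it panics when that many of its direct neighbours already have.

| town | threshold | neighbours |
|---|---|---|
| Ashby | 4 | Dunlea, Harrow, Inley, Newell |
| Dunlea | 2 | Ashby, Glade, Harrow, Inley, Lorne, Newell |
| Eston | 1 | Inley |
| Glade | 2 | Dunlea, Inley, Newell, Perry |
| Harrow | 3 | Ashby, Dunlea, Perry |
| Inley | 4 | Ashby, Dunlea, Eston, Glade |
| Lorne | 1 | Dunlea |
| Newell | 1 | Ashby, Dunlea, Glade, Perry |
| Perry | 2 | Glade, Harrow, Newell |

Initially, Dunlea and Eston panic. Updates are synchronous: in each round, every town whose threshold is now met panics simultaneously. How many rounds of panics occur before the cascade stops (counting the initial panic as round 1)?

4

Round 1 — Dunlea, Eston panic (initial).
Round 2 — checking thresholds:
  Ashby: 1 of 4 neighbours < 4, below threshold.
  Glade: 1 of 4 neighbours < 2, below threshold.
  Harrow: 1 of 3 neighbours < 3, below threshold.
  Inley: 2 of 4 neighbours < 4, below threshold.
  Lorne: 1 of 1 neighbours ≥ 1, panics.
  Newell: 1 of 4 neighbours ≥ 1, panics.
Round 3 — checking thresholds:
  Ashby: 2 of 4 neighbours < 4, below threshold.
  Glade: 2 of 4 neighbours ≥ 2, panics.
  Harrow: 1 of 3 neighbours < 3, below threshold.
  Inley: 2 of 4 neighbours < 4, below threshold.
  Perry: 1 of 3 neighbours < 2, below threshold.
Round 4 — checking thresholds:
  Ashby: 2 of 4 neighbours < 4, below threshold.
  Harrow: 1 of 3 neighbours < 3, below threshold.
  Inley: 3 of 4 neighbours < 4, below threshold.
  Perry: 2 of 3 neighbours ≥ 2, panics.
Round 5 — no new panics; cascade stops.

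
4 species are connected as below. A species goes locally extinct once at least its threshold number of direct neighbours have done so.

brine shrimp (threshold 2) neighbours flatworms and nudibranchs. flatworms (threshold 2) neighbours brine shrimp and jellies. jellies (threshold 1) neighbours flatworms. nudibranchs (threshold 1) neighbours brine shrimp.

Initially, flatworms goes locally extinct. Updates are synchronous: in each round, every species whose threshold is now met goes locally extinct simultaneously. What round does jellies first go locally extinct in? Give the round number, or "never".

Round 1 — flatworms goes locally extinct (initial).
Round 2 — checking thresholds:
  brine shrimp: 1 of 2 neighbours < 2, below threshold.
  jellies: 1 of 1 neighbours ≥ 1, goes locally extinct.
Round 3 — no new extinctions; cascade stops.

2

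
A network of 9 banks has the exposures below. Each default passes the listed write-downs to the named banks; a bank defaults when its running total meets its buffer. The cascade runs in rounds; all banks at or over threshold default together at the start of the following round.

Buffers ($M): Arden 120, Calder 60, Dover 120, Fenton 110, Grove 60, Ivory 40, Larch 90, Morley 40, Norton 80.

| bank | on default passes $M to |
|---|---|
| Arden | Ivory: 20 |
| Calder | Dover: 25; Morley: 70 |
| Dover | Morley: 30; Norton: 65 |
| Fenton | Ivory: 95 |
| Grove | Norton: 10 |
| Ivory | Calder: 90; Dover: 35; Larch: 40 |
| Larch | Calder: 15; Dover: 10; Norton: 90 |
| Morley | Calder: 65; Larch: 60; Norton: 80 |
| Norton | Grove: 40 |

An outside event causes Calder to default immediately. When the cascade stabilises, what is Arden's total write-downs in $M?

0

Round 1 — Calder defaults (initial).
  Dover: +25 → 25 < 120
  Morley: +70 → 70 ≥ 40
Round 2 — Morley defaults.
  Larch: +60 → 60 < 90
  Norton: +80 → 80 ≥ 80
Round 3 — Norton defaults.
  Grove: +40 → 40 < 60
No further defaults.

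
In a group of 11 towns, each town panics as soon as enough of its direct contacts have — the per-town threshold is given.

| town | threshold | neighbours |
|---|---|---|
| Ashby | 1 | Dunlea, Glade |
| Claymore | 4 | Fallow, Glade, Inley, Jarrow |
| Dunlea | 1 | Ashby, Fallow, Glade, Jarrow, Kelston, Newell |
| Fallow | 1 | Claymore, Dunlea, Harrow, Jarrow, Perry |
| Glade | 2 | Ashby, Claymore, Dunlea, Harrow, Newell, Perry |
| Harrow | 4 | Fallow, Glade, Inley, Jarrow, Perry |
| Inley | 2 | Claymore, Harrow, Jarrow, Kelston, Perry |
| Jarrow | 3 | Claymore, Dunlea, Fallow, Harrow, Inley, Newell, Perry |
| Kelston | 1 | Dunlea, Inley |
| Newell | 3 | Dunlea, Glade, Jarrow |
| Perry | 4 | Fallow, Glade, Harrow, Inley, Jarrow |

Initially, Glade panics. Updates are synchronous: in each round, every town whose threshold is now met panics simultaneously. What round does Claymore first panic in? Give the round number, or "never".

Round 1 — Glade panics (initial).
Round 2 — checking thresholds:
  Ashby: 1 of 2 neighbours ≥ 1, panics.
  Claymore: 1 of 4 neighbours < 4, holds.
  Dunlea: 1 of 6 neighbours ≥ 1, panics.
  Harrow: 1 of 5 neighbours < 4, holds.
  Newell: 1 of 3 neighbours < 3, holds.
  Perry: 1 of 5 neighbours < 4, holds.
Round 3 — checking thresholds:
  Claymore: 1 of 4 neighbours < 4, holds.
  Fallow: 1 of 5 neighbours ≥ 1, panics.
  Harrow: 1 of 5 neighbours < 4, holds.
  Jarrow: 1 of 7 neighbours < 3, holds.
  Kelston: 1 of 2 neighbours ≥ 1, panics.
  Newell: 2 of 3 neighbours < 3, holds.
  Perry: 1 of 5 neighbours < 4, holds.
Round 4 — no new panics; cascade stops.

never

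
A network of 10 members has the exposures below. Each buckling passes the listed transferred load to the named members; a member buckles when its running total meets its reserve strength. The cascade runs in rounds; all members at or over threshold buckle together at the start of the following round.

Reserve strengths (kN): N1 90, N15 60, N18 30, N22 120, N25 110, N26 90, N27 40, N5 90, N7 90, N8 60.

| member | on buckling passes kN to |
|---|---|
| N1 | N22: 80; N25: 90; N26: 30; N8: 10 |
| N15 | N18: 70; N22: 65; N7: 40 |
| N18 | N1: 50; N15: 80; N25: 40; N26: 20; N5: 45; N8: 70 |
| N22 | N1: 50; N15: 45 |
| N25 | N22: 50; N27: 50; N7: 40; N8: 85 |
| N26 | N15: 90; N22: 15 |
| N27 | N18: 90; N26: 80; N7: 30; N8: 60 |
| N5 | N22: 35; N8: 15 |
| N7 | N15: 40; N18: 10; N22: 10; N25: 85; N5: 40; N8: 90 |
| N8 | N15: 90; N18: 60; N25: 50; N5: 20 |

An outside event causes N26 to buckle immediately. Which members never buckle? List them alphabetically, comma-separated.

Round 1 — N26 buckles (initial).
  N15: +90 → 90 ≥ 60
  N22: +15 → 15 < 120
Round 2 — N15 buckles.
  N18: +70 → 70 ≥ 30
  N22: +65 → 80 < 120
  N7: +40 → 40 < 90
Round 3 — N18 buckles.
  N1: +50 → 50 < 90
  N25: +40 → 40 < 110
  N5: +45 → 45 < 90
  N8: +70 → 70 ≥ 60
Round 4 — N8 buckles.
  N25: +50 → 90 < 110
  N5: +20 → 65 < 90
No further bucklings.

N1, N22, N25, N27, N5, N7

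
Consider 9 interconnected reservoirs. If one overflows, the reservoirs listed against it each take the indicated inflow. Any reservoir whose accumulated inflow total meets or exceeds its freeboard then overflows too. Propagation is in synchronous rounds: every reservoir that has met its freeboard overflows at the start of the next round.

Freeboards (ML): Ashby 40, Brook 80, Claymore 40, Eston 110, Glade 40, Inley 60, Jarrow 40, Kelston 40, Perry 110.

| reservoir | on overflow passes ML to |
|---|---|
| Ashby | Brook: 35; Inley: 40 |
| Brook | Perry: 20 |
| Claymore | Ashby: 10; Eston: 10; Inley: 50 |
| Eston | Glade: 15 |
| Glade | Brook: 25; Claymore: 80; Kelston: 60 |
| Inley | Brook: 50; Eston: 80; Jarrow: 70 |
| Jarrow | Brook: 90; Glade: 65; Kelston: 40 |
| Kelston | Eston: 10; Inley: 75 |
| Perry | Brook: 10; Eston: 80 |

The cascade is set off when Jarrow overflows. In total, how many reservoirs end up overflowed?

Round 1 — Jarrow overflows (initial).
  Brook: +90 → 90 ≥ 80
  Glade: +65 → 65 ≥ 40
  Kelston: +40 → 40 ≥ 40
Round 2 — Brook, Glade, Kelston overflow.
  Claymore: +80 → 80 ≥ 40
  Eston: +10 → 10 < 110
  Inley: +75 → 75 ≥ 60
  Perry: +20 → 20 < 110
Round 3 — Claymore, Inley overflow.
  Ashby: +10 → 10 < 40
  Eston: +10+80 → 100 < 110
No further overflows.

6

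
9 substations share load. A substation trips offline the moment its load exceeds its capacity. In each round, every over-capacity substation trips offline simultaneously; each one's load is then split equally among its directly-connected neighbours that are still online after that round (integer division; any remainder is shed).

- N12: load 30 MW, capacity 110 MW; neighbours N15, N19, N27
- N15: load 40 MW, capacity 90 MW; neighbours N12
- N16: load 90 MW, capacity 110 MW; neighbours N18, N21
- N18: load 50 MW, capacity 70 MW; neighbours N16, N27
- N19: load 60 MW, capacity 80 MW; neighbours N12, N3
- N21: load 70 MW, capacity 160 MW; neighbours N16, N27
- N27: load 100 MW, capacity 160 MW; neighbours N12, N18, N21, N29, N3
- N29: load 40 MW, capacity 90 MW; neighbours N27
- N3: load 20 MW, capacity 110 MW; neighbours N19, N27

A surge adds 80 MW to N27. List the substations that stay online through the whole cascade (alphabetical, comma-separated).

N12, N15, N19, N29, N3

Round 1 — N27 at 180 > 160. N27 trips offline.
  N27 sheds 180 MW to N12, N18, N21, N29, N3: 36 each.
    N12: 30+36 = 66 ≤ 110
    N18: 50+36 = 86 > 70
    N21: 70+36 = 106 ≤ 160
    N29: 40+36 = 76 ≤ 90
    N3: 20+36 = 56 ≤ 110
Round 2 — N18 trips offline.
  N18 sheds 86 MW to N16: 86 each.
    N16: 90+86 = 176 > 110
Round 3 — N16 trips offline.
  N16 sheds 176 MW to N21: 176 each.
    N21: 106+176 = 282 > 160
Round 4 — N21 trips offline.
  N21 sheds 282 MW: no online neighbours, lost.
No further trips.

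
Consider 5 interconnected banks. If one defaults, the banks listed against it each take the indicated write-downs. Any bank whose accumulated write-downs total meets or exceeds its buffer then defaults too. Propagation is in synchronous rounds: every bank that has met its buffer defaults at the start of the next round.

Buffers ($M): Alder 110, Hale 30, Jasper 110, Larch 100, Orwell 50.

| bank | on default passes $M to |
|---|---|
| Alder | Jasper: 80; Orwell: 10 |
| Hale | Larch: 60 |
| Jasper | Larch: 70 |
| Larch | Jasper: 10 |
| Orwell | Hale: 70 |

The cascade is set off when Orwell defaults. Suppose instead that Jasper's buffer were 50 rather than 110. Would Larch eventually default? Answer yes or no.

no

With Jasper's buffer at 50:
Round 1 — Orwell defaults (initial).
  Hale: +70 → 70 ≥ 30
Round 2 — Hale defaults.
  Larch: +60 → 60 < 100
No further defaults.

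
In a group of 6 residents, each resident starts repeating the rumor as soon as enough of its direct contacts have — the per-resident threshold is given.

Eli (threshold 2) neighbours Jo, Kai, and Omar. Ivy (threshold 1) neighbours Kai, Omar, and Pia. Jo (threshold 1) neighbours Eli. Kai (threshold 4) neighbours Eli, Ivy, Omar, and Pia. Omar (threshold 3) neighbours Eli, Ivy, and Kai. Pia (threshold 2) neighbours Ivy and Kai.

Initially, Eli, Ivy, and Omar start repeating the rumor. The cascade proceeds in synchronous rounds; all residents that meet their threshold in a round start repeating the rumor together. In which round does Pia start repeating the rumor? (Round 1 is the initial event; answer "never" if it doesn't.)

Round 1 — Eli, Ivy, Omar start repeating the rumor (initial).
Round 2 — checking thresholds:
  Jo: 1 of 1 neighbours ≥ 1, starts repeating the rumor.
  Kai: 3 of 4 neighbours < 4, not yet.
  Pia: 1 of 2 neighbours < 2, not yet.
Round 3 — no new spreads; cascade stops.

never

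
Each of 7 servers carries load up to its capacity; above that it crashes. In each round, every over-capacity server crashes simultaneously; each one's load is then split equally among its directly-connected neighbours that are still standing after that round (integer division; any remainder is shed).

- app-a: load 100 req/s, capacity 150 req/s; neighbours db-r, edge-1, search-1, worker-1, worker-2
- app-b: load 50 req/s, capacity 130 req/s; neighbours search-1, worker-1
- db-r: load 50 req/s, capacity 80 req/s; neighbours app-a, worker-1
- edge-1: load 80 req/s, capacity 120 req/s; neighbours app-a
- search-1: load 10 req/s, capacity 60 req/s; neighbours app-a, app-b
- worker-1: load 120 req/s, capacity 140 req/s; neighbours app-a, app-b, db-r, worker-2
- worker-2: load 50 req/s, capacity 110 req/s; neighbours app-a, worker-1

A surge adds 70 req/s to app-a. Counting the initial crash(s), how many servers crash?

Round 1 — app-a at 170 > 150. app-a crashes.
  app-a sheds 170 req/s to db-r, edge-1, search-1, worker-1, worker-2: 34 each.
    db-r: 50+34 = 84 > 80
    edge-1: 80+34 = 114 ≤ 120
    search-1: 10+34 = 44 ≤ 60
    worker-1: 120+34 = 154 > 140
    worker-2: 50+34 = 84 ≤ 110
Round 2 — db-r, worker-1 crash.
  db-r sheds 84 req/s: no online neighbours, lost.
  worker-1 sheds 154 req/s to app-b, worker-2: 77 each.
    app-b: 50+77 = 127 ≤ 130
    worker-2: 84+77 = 161 > 110
Round 3 — worker-2 crashes.
  worker-2 sheds 161 req/s: no online neighbours, lost.
No further crashes.

4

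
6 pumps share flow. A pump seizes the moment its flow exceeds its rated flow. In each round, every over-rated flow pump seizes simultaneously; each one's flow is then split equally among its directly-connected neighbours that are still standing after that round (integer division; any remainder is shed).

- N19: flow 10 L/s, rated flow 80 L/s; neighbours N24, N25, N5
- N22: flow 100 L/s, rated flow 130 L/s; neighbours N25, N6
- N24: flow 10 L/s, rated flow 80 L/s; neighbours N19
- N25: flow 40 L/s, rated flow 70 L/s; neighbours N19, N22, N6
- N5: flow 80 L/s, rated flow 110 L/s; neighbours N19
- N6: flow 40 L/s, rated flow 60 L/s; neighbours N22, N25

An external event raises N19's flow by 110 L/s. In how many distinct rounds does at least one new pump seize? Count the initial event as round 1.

Round 1 — N19 at 120 > 80. N19 seizes.
  N19 sheds 120 L/s to N24, N25, N5: 40 each.
    N24: 10+40 = 50 ≤ 80
    N25: 40+40 = 80 > 70
    N5: 80+40 = 120 > 110
Round 2 — N25, N5 seize.
  N25 sheds 80 L/s to N22, N6: 40 each.
    N22: 100+40 = 140 > 130
    N6: 40+40 = 80 > 60
  N5 sheds 120 L/s: no online neighbours, lost.
Round 3 — N22, N6 seize.
  N22 sheds 140 L/s: no online neighbours, lost.
  N6 sheds 80 L/s: no online neighbours, lost.
No further seizures.

3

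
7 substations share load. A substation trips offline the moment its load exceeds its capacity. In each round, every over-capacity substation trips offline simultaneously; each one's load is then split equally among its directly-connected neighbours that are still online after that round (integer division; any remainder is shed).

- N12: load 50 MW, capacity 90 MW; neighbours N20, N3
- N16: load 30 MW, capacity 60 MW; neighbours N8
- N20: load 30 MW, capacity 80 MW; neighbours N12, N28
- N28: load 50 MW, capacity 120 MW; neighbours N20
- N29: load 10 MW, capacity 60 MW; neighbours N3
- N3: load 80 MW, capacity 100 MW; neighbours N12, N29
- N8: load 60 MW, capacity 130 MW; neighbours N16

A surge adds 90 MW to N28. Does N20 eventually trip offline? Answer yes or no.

Round 1 — N28 at 140 > 120. N28 trips offline.
  N28 sheds 140 MW to N20: 140 each.
    N20: 30+140 = 170 > 80
Round 2 — N20 trips offline.
  N20 sheds 170 MW to N12: 170 each.
    N12: 50+170 = 220 > 90
Round 3 — N12 trips offline.
  N12 sheds 220 MW to N3: 220 each.
    N3: 80+220 = 300 > 100
Round 4 — N3 trips offline.
  N3 sheds 300 MW to N29: 300 each.
    N29: 10+300 = 310 > 60
Round 5 — N29 trips offline.
  N29 sheds 310 MW: no online neighbours, lost.
No further trips.

yes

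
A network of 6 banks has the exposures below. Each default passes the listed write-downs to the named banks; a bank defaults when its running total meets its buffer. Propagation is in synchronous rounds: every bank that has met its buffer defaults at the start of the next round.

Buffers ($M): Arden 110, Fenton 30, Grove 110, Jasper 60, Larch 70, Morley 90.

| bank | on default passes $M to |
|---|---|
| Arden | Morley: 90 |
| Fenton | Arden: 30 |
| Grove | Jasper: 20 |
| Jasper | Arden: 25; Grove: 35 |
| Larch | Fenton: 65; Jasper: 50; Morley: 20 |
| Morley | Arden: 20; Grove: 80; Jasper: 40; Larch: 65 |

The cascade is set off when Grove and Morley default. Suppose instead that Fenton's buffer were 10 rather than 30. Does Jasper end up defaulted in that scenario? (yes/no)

With Fenton's buffer at 10:
Round 1 — Grove, Morley default (initial).
  Arden: +20 → 20 < 110
  Jasper: +20+40 → 60 ≥ 60
  Larch: +65 → 65 < 70
Round 2 — Jasper defaults.
  Arden: +25 → 45 < 110
No further defaults.

yes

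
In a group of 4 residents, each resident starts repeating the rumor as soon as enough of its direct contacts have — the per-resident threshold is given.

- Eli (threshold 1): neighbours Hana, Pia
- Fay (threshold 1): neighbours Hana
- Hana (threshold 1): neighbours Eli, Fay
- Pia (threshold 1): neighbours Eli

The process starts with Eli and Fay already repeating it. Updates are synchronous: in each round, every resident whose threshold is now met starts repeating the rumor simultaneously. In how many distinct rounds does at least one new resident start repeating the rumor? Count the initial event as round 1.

Round 1 — Eli, Fay start repeating the rumor (initial).
Round 2 — checking thresholds:
  Hana: 2 of 2 neighbours ≥ 1, starts repeating the rumor.
  Pia: 1 of 1 neighbours ≥ 1, starts repeating the rumor.
Round 3 — no new spreads; cascade stops.

2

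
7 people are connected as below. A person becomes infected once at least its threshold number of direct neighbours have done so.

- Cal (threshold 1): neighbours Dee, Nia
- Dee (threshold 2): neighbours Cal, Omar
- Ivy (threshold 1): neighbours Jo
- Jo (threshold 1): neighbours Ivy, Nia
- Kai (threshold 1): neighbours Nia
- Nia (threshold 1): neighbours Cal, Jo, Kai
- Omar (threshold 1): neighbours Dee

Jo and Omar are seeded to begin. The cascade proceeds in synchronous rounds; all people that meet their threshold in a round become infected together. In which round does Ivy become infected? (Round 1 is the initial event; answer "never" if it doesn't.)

Round 1 — Jo, Omar become infected (initial).
Round 2 — checking thresholds:
  Dee: 1 of 2 neighbours < 2, below threshold.
  Ivy: 1 of 1 neighbours ≥ 1, becomes infected.
  Nia: 1 of 3 neighbours ≥ 1, becomes infected.
Round 3 — checking thresholds:
  Cal: 1 of 2 neighbours ≥ 1, becomes infected.
  Dee: 1 of 2 neighbours < 2, below threshold.
  Kai: 1 of 1 neighbours ≥ 1, becomes infected.
Round 4 — checking thresholds:
  Dee: 2 of 2 neighbours ≥ 2, becomes infected.
Round 5 — no new infections; cascade stops.

2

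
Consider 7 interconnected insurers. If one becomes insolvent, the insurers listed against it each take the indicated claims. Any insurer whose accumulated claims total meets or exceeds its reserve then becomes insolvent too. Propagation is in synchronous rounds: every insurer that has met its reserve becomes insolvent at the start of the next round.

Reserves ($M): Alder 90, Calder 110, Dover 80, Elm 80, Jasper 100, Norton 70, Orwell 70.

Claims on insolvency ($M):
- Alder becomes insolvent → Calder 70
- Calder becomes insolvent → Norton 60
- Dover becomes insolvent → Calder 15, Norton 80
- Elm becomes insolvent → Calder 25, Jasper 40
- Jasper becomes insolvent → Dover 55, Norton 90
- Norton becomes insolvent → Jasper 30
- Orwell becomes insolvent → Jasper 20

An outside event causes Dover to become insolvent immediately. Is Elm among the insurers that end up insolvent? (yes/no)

no

Round 1 — Dover becomes insolvent (initial).
  Calder: +15 → 15 < 110
  Norton: +80 → 80 ≥ 70
Round 2 — Norton becomes insolvent.
  Jasper: +30 → 30 < 100
No further insolvencies.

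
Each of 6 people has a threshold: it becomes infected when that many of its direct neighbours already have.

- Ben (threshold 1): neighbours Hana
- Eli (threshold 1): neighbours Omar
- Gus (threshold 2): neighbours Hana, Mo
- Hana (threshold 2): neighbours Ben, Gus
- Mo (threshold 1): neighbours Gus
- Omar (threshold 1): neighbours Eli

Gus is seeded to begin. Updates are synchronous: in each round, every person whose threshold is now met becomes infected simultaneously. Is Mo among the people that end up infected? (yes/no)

yes

Round 1 — Gus becomes infected (initial).
Round 2 — checking thresholds:
  Hana: 1 of 2 neighbours < 2, holds.
  Mo: 1 of 1 neighbours ≥ 1, becomes infected.
Round 3 — no new infections; cascade stops.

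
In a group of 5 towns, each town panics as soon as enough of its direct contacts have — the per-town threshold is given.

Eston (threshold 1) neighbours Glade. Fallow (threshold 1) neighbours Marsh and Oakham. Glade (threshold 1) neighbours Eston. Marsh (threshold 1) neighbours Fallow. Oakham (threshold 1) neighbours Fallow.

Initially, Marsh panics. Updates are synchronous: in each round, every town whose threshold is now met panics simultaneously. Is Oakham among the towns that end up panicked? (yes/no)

Round 1 — Marsh panics (initial).
Round 2 — checking thresholds:
  Fallow: 1 of 2 neighbours ≥ 1, panics.
Round 3 — checking thresholds:
  Oakham: 1 of 1 neighbours ≥ 1, panics.
Round 4 — no new panics; cascade stops.

yes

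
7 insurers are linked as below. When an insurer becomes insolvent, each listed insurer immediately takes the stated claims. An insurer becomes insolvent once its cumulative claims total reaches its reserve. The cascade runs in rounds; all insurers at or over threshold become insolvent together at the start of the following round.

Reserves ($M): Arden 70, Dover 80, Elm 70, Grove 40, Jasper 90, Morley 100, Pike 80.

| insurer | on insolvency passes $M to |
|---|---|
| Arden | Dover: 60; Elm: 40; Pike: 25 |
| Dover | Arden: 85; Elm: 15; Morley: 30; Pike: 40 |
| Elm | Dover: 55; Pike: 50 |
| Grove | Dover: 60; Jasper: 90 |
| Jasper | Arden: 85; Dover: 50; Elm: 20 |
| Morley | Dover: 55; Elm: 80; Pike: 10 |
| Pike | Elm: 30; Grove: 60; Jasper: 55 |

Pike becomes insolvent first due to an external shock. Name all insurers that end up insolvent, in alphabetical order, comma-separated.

Round 1 — Pike becomes insolvent (initial).
  Elm: +30 → 30 < 70
  Grove: +60 → 60 ≥ 40
  Jasper: +55 → 55 < 90
Round 2 — Grove becomes insolvent.
  Dover: +60 → 60 < 80
  Jasper: +90 → 145 ≥ 90
Round 3 — Jasper becomes insolvent.
  Arden: +85 → 85 ≥ 70
  Dover: +50 → 110 ≥ 80
  Elm: +20 → 50 < 70
Round 4 — Arden, Dover become insolvent.
  Elm: +40+15 → 105 ≥ 70
  Morley: +30 → 30 < 100
Round 5 — Elm becomes insolvent.
No further insolvencies.

Arden, Dover, Elm, Grove, Jasper, Pike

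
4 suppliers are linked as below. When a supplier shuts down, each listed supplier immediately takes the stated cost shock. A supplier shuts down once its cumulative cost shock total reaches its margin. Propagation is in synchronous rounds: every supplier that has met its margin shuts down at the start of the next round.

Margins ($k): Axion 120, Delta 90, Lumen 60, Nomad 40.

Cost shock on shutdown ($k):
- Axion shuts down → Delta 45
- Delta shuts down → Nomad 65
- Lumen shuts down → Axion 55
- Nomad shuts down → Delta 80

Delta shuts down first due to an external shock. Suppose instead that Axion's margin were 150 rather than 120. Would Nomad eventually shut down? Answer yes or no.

With Axion's margin at 150:
Round 1 — Delta shuts down (initial).
  Nomad: +65 → 65 ≥ 40
Round 2 — Nomad shuts down.
No further shutdowns.

yes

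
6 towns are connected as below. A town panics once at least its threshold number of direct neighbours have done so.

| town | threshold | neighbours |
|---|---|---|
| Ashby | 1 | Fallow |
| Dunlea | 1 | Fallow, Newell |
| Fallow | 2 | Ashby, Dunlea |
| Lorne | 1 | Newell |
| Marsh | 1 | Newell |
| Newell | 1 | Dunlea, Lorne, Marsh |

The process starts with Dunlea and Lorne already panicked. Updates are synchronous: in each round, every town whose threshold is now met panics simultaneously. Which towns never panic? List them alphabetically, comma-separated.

Round 1 — Dunlea, Lorne panic (initial).
Round 2 — checking thresholds:
  Fallow: 1 of 2 neighbours < 2, not yet.
  Newell: 2 of 3 neighbours ≥ 1, panics.
Round 3 — checking thresholds:
  Fallow: 1 of 2 neighbours < 2, not yet.
  Marsh: 1 of 1 neighbours ≥ 1, panics.
Round 4 — no new panics; cascade stops.

Ashby, Fallow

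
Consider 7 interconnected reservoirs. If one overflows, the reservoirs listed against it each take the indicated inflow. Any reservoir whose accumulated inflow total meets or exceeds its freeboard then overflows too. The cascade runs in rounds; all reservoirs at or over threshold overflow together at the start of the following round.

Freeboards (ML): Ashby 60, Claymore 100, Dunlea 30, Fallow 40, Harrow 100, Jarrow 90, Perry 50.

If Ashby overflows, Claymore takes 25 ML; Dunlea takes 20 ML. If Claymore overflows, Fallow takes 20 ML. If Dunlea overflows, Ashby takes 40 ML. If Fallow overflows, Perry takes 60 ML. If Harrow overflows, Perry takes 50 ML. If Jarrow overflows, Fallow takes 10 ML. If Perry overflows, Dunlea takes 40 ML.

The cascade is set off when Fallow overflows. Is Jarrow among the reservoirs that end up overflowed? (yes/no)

no

Round 1 — Fallow overflows (initial).
  Perry: +60 → 60 ≥ 50
Round 2 — Perry overflows.
  Dunlea: +40 → 40 ≥ 30
Round 3 — Dunlea overflows.
  Ashby: +40 → 40 < 60
No further overflows.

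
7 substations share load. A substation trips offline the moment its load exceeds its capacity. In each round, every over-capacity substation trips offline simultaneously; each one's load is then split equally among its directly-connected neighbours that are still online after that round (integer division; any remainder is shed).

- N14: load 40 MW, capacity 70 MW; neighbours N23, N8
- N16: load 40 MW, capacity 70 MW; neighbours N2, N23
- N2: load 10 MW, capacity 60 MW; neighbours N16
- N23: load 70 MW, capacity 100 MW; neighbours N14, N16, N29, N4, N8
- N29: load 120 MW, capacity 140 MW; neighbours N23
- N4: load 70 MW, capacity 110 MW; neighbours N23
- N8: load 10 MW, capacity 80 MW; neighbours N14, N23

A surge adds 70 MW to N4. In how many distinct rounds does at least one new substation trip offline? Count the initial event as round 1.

Round 1 — N4 at 140 > 110. N4 trips offline.
  N4 sheds 140 MW to N23: 140 each.
    N23: 70+140 = 210 > 100
Round 2 — N23 trips offline.
  N23 sheds 210 MW to N14, N16, N29, N8: 52 each (2 lost).
    N14: 40+52 = 92 > 70
    N16: 40+52 = 92 > 70
    N29: 120+52 = 172 > 140
    N8: 10+52 = 62 ≤ 80
Round 3 — N14, N16, N29 trip offline.
  N14 sheds 92 MW to N8: 92 each.
    N8: 62+92 = 154 > 80
  N16 sheds 92 MW to N2: 92 each.
    N2: 10+92 = 102 > 60
  N29 sheds 172 MW: no online neighbours, lost.
Round 4 — N2, N8 trip offline.
  N2 sheds 102 MW: no online neighbours, lost.
  N8 sheds 154 MW: no online neighbours, lost.
No further trips.

4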